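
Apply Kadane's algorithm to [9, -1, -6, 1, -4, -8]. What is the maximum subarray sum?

Using Kadane's algorithm on [9, -1, -6, 1, -4, -8]:

Scanning through the array:
Position 1 (value -1): max_ending_here = 8, max_so_far = 9
Position 2 (value -6): max_ending_here = 2, max_so_far = 9
Position 3 (value 1): max_ending_here = 3, max_so_far = 9
Position 4 (value -4): max_ending_here = -1, max_so_far = 9
Position 5 (value -8): max_ending_here = -8, max_so_far = 9

Maximum subarray: [9]
Maximum sum: 9

The maximum subarray is [9] with sum 9. This subarray runs from index 0 to index 0.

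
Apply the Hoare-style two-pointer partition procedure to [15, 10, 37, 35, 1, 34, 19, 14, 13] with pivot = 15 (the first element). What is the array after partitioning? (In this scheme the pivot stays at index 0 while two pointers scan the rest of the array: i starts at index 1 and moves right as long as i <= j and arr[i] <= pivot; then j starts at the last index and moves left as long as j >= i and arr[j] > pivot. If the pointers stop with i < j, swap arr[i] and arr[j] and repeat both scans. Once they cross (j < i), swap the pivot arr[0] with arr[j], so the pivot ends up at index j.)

Hoare-style two-pointer partition with pivot = 15:

Initial array: [15, 10, 37, 35, 1, 34, 19, 14, 13]

Pointers start at i = 1, j = 8.
i stops at index 2 (arr[2]=37 > 15), j stops at index 8 (arr[8]=13 <= 15): swap arr[2] and arr[8], array becomes [15, 10, 13, 35, 1, 34, 19, 14, 37]
i stops at index 3 (arr[3]=35 > 15), j stops at index 7 (arr[7]=14 <= 15): swap arr[3] and arr[7], array becomes [15, 10, 13, 14, 1, 34, 19, 35, 37]
i ends at 5, j ends at 4: the pointers have crossed (j < i), so scanning stops.

Swap pivot arr[0] with arr[4] to place pivot at position 4: [1, 10, 13, 14, 15, 34, 19, 35, 37]
Pivot position: 4

After partitioning with pivot 15, the array becomes [1, 10, 13, 14, 15, 34, 19, 35, 37]. The pivot is placed at index 4. All elements to the left of the pivot are <= 15, and all elements to the right are > 15.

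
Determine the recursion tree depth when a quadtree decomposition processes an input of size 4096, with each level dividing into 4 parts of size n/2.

For divide and conquer with division factor 2:

Problem sizes at each level:
Level 0: 4096
Level 1: 2048
Level 2: 1024
Level 3: 512
Level 4: 256
Level 5: 128
Level 6: 64
Level 7: 32
Level 8: 16
Level 9: 8
Level 10: 4
Level 11: 2
Level 12: 1

The root is level 0 and the size-1 base case is level 12 (the tree spans levels 0 through 12, i.e. 13 levels counting the root), so the depth is the number of divisions: log_2(4096) = 12

The recursion tree depth is log_2(4096) = 12. At each level, the problem size is divided by 2, so it takes 12 divisions to reduce to a base case of size 1. The algorithm makes 4 recursive calls at each level.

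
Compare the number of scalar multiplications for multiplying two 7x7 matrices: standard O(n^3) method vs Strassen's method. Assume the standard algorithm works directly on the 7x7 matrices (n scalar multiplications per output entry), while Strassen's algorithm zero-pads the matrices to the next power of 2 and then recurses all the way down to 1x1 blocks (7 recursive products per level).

Matrix multiplication for 7x7 matrices:

Strassen's algorithm requires power-of-2 dimensions. Pad 7x7 to 8x8 (next power of 2).

Standard algorithm: 7^3 = 343 multiplications
Strassen's algorithm: 7^(log2(8)) = 7^3 = 343 multiplications
Savings: 343 - 343 = 0 multiplications

Standard: 343 multiplications (7^3). Strassen: 343 multiplications (7^3, after padding to 8x8). Strassen reduces 8 recursive multiplications to 7 at each level.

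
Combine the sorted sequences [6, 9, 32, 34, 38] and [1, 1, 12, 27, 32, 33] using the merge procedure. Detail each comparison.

Merging process:

Compare 6 vs 1: take 1 from right. Merged: [1]
Compare 6 vs 1: take 1 from right. Merged: [1, 1]
Compare 6 vs 12: take 6 from left. Merged: [1, 1, 6]
Compare 9 vs 12: take 9 from left. Merged: [1, 1, 6, 9]
Compare 32 vs 12: take 12 from right. Merged: [1, 1, 6, 9, 12]
Compare 32 vs 27: take 27 from right. Merged: [1, 1, 6, 9, 12, 27]
Compare 32 vs 32: take 32 from left. Merged: [1, 1, 6, 9, 12, 27, 32]
Compare 34 vs 32: take 32 from right. Merged: [1, 1, 6, 9, 12, 27, 32, 32]
Compare 34 vs 33: take 33 from right. Merged: [1, 1, 6, 9, 12, 27, 32, 32, 33]
Append remaining from left: [34, 38]. Merged: [1, 1, 6, 9, 12, 27, 32, 32, 33, 34, 38]

Final merged array: [1, 1, 6, 9, 12, 27, 32, 32, 33, 34, 38]
Total comparisons: 9

The merged array is [1, 1, 6, 9, 12, 27, 32, 32, 33, 34, 38], requiring 9 comparisons. The merge step runs in O(n) time where n is the total number of elements.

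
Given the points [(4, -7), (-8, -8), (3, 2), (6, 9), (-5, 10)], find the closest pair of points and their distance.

Computing all pairwise distances among 5 points:

d((4, -7), (-8, -8)) = 12.0416
d((4, -7), (3, 2)) = 9.0554
d((4, -7), (6, 9)) = 16.1245
d((4, -7), (-5, 10)) = 19.2354
d((-8, -8), (3, 2)) = 14.8661
d((-8, -8), (6, 9)) = 22.0227
d((-8, -8), (-5, 10)) = 18.2483
d((3, 2), (6, 9)) = 7.6158 <-- minimum
d((3, 2), (-5, 10)) = 11.3137
d((6, 9), (-5, 10)) = 11.0454

Closest pair: (3, 2) and (6, 9) with distance 7.6158

The closest pair is (3, 2) and (6, 9) with Euclidean distance 7.6158. For 5 points, brute-force pairwise comparison is shown above. For large n, the divide-and-conquer algorithm (sort by x, recurse on halves, check the dividing strip) achieves O(n log n).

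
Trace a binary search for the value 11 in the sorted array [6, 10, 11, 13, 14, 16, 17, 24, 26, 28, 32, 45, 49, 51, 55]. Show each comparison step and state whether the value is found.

Binary search for 11 in [6, 10, 11, 13, 14, 16, 17, 24, 26, 28, 32, 45, 49, 51, 55]:

lo=0, hi=14, mid=7, arr[mid]=24 -> 24 > 11, search left half
lo=0, hi=6, mid=3, arr[mid]=13 -> 13 > 11, search left half
lo=0, hi=2, mid=1, arr[mid]=10 -> 10 < 11, search right half
lo=2, hi=2, mid=2, arr[mid]=11 -> Found target at index 2!

Binary search finds 11 at index 2 after 4 comparisons. The search repeatedly halves the search space by comparing with the middle element.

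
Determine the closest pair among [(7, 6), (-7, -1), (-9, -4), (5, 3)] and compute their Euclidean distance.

Computing all pairwise distances among 4 points:

d((7, 6), (-7, -1)) = 15.6525
d((7, 6), (-9, -4)) = 18.868
d((7, 6), (5, 3)) = 3.6056 <-- minimum
d((-7, -1), (-9, -4)) = 3.6056 <-- minimum
d((-7, -1), (5, 3)) = 12.6491
d((-9, -4), (5, 3)) = 15.6525

Minimum distance: 3.6056 (tie among 2 pairs: (7, 6) and (5, 3); (-7, -1) and (-9, -4))

The minimum Euclidean distance is 3.6056. There is a tie: 2 pairs achieve this minimum — (7, 6) and (5, 3); (-7, -1) and (-9, -4). Any of these is a valid closest pair. For 4 points, brute-force pairwise comparison is shown above. For large n, the divide-and-conquer algorithm (sort by x, recurse on halves, check the dividing strip) achieves O(n log n).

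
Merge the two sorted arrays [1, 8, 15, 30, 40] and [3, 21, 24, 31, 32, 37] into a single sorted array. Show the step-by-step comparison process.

Merging process:

Compare 1 vs 3: take 1 from left. Merged: [1]
Compare 8 vs 3: take 3 from right. Merged: [1, 3]
Compare 8 vs 21: take 8 from left. Merged: [1, 3, 8]
Compare 15 vs 21: take 15 from left. Merged: [1, 3, 8, 15]
Compare 30 vs 21: take 21 from right. Merged: [1, 3, 8, 15, 21]
Compare 30 vs 24: take 24 from right. Merged: [1, 3, 8, 15, 21, 24]
Compare 30 vs 31: take 30 from left. Merged: [1, 3, 8, 15, 21, 24, 30]
Compare 40 vs 31: take 31 from right. Merged: [1, 3, 8, 15, 21, 24, 30, 31]
Compare 40 vs 32: take 32 from right. Merged: [1, 3, 8, 15, 21, 24, 30, 31, 32]
Compare 40 vs 37: take 37 from right. Merged: [1, 3, 8, 15, 21, 24, 30, 31, 32, 37]
Append remaining from left: [40]. Merged: [1, 3, 8, 15, 21, 24, 30, 31, 32, 37, 40]

Final merged array: [1, 3, 8, 15, 21, 24, 30, 31, 32, 37, 40]
Total comparisons: 10

The merged array is [1, 3, 8, 15, 21, 24, 30, 31, 32, 37, 40], requiring 10 comparisons. The merge step runs in O(n) time where n is the total number of elements.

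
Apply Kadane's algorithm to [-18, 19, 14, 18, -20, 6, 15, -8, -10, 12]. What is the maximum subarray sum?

Using Kadane's algorithm on [-18, 19, 14, 18, -20, 6, 15, -8, -10, 12]:

Scanning through the array:
Position 1 (value 19): max_ending_here = 19, max_so_far = 19
Position 2 (value 14): max_ending_here = 33, max_so_far = 33
Position 3 (value 18): max_ending_here = 51, max_so_far = 51
Position 4 (value -20): max_ending_here = 31, max_so_far = 51
Position 5 (value 6): max_ending_here = 37, max_so_far = 51
Position 6 (value 15): max_ending_here = 52, max_so_far = 52
Position 7 (value -8): max_ending_here = 44, max_so_far = 52
Position 8 (value -10): max_ending_here = 34, max_so_far = 52
Position 9 (value 12): max_ending_here = 46, max_so_far = 52

Maximum subarray: [19, 14, 18, -20, 6, 15]
Maximum sum: 52

The maximum subarray is [19, 14, 18, -20, 6, 15] with sum 52. This subarray runs from index 1 to index 6.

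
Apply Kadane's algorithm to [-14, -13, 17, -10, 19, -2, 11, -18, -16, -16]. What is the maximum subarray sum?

Using Kadane's algorithm on [-14, -13, 17, -10, 19, -2, 11, -18, -16, -16]:

Scanning through the array:
Position 1 (value -13): max_ending_here = -13, max_so_far = -13
Position 2 (value 17): max_ending_here = 17, max_so_far = 17
Position 3 (value -10): max_ending_here = 7, max_so_far = 17
Position 4 (value 19): max_ending_here = 26, max_so_far = 26
Position 5 (value -2): max_ending_here = 24, max_so_far = 26
Position 6 (value 11): max_ending_here = 35, max_so_far = 35
Position 7 (value -18): max_ending_here = 17, max_so_far = 35
Position 8 (value -16): max_ending_here = 1, max_so_far = 35
Position 9 (value -16): max_ending_here = -15, max_so_far = 35

Maximum subarray: [17, -10, 19, -2, 11]
Maximum sum: 35

The maximum subarray is [17, -10, 19, -2, 11] with sum 35. This subarray runs from index 2 to index 6.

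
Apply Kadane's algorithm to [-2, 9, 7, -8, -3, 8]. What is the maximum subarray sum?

Using Kadane's algorithm on [-2, 9, 7, -8, -3, 8]:

Scanning through the array:
Position 1 (value 9): max_ending_here = 9, max_so_far = 9
Position 2 (value 7): max_ending_here = 16, max_so_far = 16
Position 3 (value -8): max_ending_here = 8, max_so_far = 16
Position 4 (value -3): max_ending_here = 5, max_so_far = 16
Position 5 (value 8): max_ending_here = 13, max_so_far = 16

Maximum subarray: [9, 7]
Maximum sum: 16

The maximum subarray is [9, 7] with sum 16. This subarray runs from index 1 to index 2.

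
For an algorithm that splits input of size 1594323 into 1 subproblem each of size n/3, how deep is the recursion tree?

For divide and conquer with division factor 3:

Problem sizes at each level:
Level 0: 1594323
Level 1: 531441
Level 2: 177147
Level 3: 59049
Level 4: 19683
Level 5: 6561
Level 6: 2187
Level 7: 729
Level 8: 243
Level 9: 81
Level 10: 27
Level 11: 9
Level 12: 3
Level 13: 1

The root is level 0 and the size-1 base case is level 13 (the tree spans levels 0 through 13, i.e. 14 levels counting the root), so the depth is the number of divisions: log_3(1594323) = 13

The recursion tree depth is log_3(1594323) = 13. At each level, the problem size is divided by 3, so it takes 13 divisions to reduce to a base case of size 1. The algorithm makes 1 recursive call at each level.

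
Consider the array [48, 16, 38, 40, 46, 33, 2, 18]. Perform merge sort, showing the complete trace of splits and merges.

Merge sort trace:

Split: [48, 16, 38, 40, 46, 33, 2, 18] -> [48, 16, 38, 40] and [46, 33, 2, 18]
  Split: [48, 16, 38, 40] -> [48, 16] and [38, 40]
    Split: [48, 16] -> [48] and [16]
    Merge: [48] + [16] -> [16, 48]
    Split: [38, 40] -> [38] and [40]
    Merge: [38] + [40] -> [38, 40]
  Merge: [16, 48] + [38, 40] -> [16, 38, 40, 48]
  Split: [46, 33, 2, 18] -> [46, 33] and [2, 18]
    Split: [46, 33] -> [46] and [33]
    Merge: [46] + [33] -> [33, 46]
    Split: [2, 18] -> [2] and [18]
    Merge: [2] + [18] -> [2, 18]
  Merge: [33, 46] + [2, 18] -> [2, 18, 33, 46]
Merge: [16, 38, 40, 48] + [2, 18, 33, 46] -> [2, 16, 18, 33, 38, 40, 46, 48]

Final sorted array: [2, 16, 18, 33, 38, 40, 46, 48]

The merge sort proceeds by recursively splitting the array and merging sorted halves.
After all merges, the sorted array is [2, 16, 18, 33, 38, 40, 46, 48].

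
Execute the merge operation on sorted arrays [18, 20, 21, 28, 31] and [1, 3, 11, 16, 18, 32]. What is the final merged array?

Merging process:

Compare 18 vs 1: take 1 from right. Merged: [1]
Compare 18 vs 3: take 3 from right. Merged: [1, 3]
Compare 18 vs 11: take 11 from right. Merged: [1, 3, 11]
Compare 18 vs 16: take 16 from right. Merged: [1, 3, 11, 16]
Compare 18 vs 18: take 18 from left. Merged: [1, 3, 11, 16, 18]
Compare 20 vs 18: take 18 from right. Merged: [1, 3, 11, 16, 18, 18]
Compare 20 vs 32: take 20 from left. Merged: [1, 3, 11, 16, 18, 18, 20]
Compare 21 vs 32: take 21 from left. Merged: [1, 3, 11, 16, 18, 18, 20, 21]
Compare 28 vs 32: take 28 from left. Merged: [1, 3, 11, 16, 18, 18, 20, 21, 28]
Compare 31 vs 32: take 31 from left. Merged: [1, 3, 11, 16, 18, 18, 20, 21, 28, 31]
Append remaining from right: [32]. Merged: [1, 3, 11, 16, 18, 18, 20, 21, 28, 31, 32]

Final merged array: [1, 3, 11, 16, 18, 18, 20, 21, 28, 31, 32]
Total comparisons: 10

The merged array is [1, 3, 11, 16, 18, 18, 20, 21, 28, 31, 32], requiring 10 comparisons. The merge step runs in O(n) time where n is the total number of elements.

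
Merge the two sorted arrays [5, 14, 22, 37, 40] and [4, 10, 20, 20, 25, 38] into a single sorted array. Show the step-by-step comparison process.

Merging process:

Compare 5 vs 4: take 4 from right. Merged: [4]
Compare 5 vs 10: take 5 from left. Merged: [4, 5]
Compare 14 vs 10: take 10 from right. Merged: [4, 5, 10]
Compare 14 vs 20: take 14 from left. Merged: [4, 5, 10, 14]
Compare 22 vs 20: take 20 from right. Merged: [4, 5, 10, 14, 20]
Compare 22 vs 20: take 20 from right. Merged: [4, 5, 10, 14, 20, 20]
Compare 22 vs 25: take 22 from left. Merged: [4, 5, 10, 14, 20, 20, 22]
Compare 37 vs 25: take 25 from right. Merged: [4, 5, 10, 14, 20, 20, 22, 25]
Compare 37 vs 38: take 37 from left. Merged: [4, 5, 10, 14, 20, 20, 22, 25, 37]
Compare 40 vs 38: take 38 from right. Merged: [4, 5, 10, 14, 20, 20, 22, 25, 37, 38]
Append remaining from left: [40]. Merged: [4, 5, 10, 14, 20, 20, 22, 25, 37, 38, 40]

Final merged array: [4, 5, 10, 14, 20, 20, 22, 25, 37, 38, 40]
Total comparisons: 10

The merged array is [4, 5, 10, 14, 20, 20, 22, 25, 37, 38, 40], requiring 10 comparisons. The merge step runs in O(n) time where n is the total number of elements.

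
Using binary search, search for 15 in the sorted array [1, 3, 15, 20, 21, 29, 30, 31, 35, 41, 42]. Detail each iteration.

Binary search for 15 in [1, 3, 15, 20, 21, 29, 30, 31, 35, 41, 42]:

lo=0, hi=10, mid=5, arr[mid]=29 -> 29 > 15, search left half
lo=0, hi=4, mid=2, arr[mid]=15 -> Found target at index 2!

Binary search finds 15 at index 2 after 2 comparisons. The search repeatedly halves the search space by comparing with the middle element.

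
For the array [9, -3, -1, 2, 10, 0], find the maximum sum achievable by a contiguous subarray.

Using Kadane's algorithm on [9, -3, -1, 2, 10, 0]:

Scanning through the array:
Position 1 (value -3): max_ending_here = 6, max_so_far = 9
Position 2 (value -1): max_ending_here = 5, max_so_far = 9
Position 3 (value 2): max_ending_here = 7, max_so_far = 9
Position 4 (value 10): max_ending_here = 17, max_so_far = 17
Position 5 (value 0): max_ending_here = 17, max_so_far = 17

Maximum subarray: [9, -3, -1, 2, 10]
Maximum sum: 17

The maximum subarray is [9, -3, -1, 2, 10] with sum 17. This subarray runs from index 0 to index 4.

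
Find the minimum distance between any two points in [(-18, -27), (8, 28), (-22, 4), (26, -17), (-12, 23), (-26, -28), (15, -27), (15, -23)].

Computing all pairwise distances among 8 points:

d((-18, -27), (8, 28)) = 60.8358
d((-18, -27), (-22, 4)) = 31.257
d((-18, -27), (26, -17)) = 45.1221
d((-18, -27), (-12, 23)) = 50.3587
d((-18, -27), (-26, -28)) = 8.0623
d((-18, -27), (15, -27)) = 33.0
d((-18, -27), (15, -23)) = 33.2415
d((8, 28), (-22, 4)) = 38.4187
d((8, 28), (26, -17)) = 48.4665
d((8, 28), (-12, 23)) = 20.6155
d((8, 28), (-26, -28)) = 65.5134
d((8, 28), (15, -27)) = 55.4437
d((8, 28), (15, -23)) = 51.4782
d((-22, 4), (26, -17)) = 52.3927
d((-22, 4), (-12, 23)) = 21.4709
d((-22, 4), (-26, -28)) = 32.249
d((-22, 4), (15, -27)) = 48.2701
d((-22, 4), (15, -23)) = 45.8039
d((26, -17), (-12, 23)) = 55.1725
d((26, -17), (-26, -28)) = 53.1507
d((26, -17), (15, -27)) = 14.8661
d((26, -17), (15, -23)) = 12.53
d((-12, 23), (-26, -28)) = 52.8867
d((-12, 23), (15, -27)) = 56.8243
d((-12, 23), (15, -23)) = 53.3385
d((-26, -28), (15, -27)) = 41.0122
d((-26, -28), (15, -23)) = 41.3038
d((15, -27), (15, -23)) = 4.0 <-- minimum

Closest pair: (15, -27) and (15, -23) with distance 4.0

The closest pair is (15, -27) and (15, -23) with Euclidean distance 4.0. For 8 points, brute-force pairwise comparison is shown above. For large n, the divide-and-conquer algorithm (sort by x, recurse on halves, check the dividing strip) achieves O(n log n).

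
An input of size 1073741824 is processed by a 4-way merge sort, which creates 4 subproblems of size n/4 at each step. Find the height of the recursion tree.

For divide and conquer with division factor 4:

Problem sizes at each level:
Level 0: 1073741824
Level 1: 268435456
Level 2: 67108864
Level 3: 16777216
Level 4: 4194304
Level 5: 1048576
Level 6: 262144
Level 7: 65536
Level 8: 16384
Level 9: 4096
Level 10: 1024
Level 11: 256
Level 12: 64
Level 13: 16
Level 14: 4
Level 15: 1

The root is level 0 and the size-1 base case is level 15 (the tree spans levels 0 through 15, i.e. 16 levels counting the root), so the depth is the number of divisions: log_4(1073741824) = 15

The recursion tree depth is log_4(1073741824) = 15. At each level, the problem size is divided by 4, so it takes 15 divisions to reduce to a base case of size 1. The algorithm makes 4 recursive calls at each level.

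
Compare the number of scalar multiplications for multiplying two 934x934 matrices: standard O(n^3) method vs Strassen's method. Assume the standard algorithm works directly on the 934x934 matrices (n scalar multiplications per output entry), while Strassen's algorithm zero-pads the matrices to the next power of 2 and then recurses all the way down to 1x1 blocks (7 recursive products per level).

Matrix multiplication for 934x934 matrices:

Strassen's algorithm requires power-of-2 dimensions. Pad 934x934 to 1024x1024 (next power of 2).

Standard algorithm: 934^3 = 814780504 multiplications
Strassen's algorithm: 7^(log2(1024)) = 7^10 = 282475249 multiplications
Savings: 814780504 - 282475249 = 532305255 multiplications

Standard: 814780504 multiplications (934^3). Strassen: 282475249 multiplications (7^10, after padding to 1024x1024). Strassen reduces 8 recursive multiplications to 7 at each level.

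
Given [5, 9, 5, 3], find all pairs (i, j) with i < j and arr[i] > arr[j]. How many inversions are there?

Finding inversions in [5, 9, 5, 3]:

(0, 3): arr[0]=5 > arr[3]=3
(1, 2): arr[1]=9 > arr[2]=5
(1, 3): arr[1]=9 > arr[3]=3
(2, 3): arr[2]=5 > arr[3]=3

Total inversions: 4

The array has 4 inversion(s): (0,3), (1,2), (1,3), (2,3). Each pair (i,j) satisfies i < j and arr[i] > arr[j].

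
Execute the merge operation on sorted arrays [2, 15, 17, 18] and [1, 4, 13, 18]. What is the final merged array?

Merging process:

Compare 2 vs 1: take 1 from right. Merged: [1]
Compare 2 vs 4: take 2 from left. Merged: [1, 2]
Compare 15 vs 4: take 4 from right. Merged: [1, 2, 4]
Compare 15 vs 13: take 13 from right. Merged: [1, 2, 4, 13]
Compare 15 vs 18: take 15 from left. Merged: [1, 2, 4, 13, 15]
Compare 17 vs 18: take 17 from left. Merged: [1, 2, 4, 13, 15, 17]
Compare 18 vs 18: take 18 from left. Merged: [1, 2, 4, 13, 15, 17, 18]
Append remaining from right: [18]. Merged: [1, 2, 4, 13, 15, 17, 18, 18]

Final merged array: [1, 2, 4, 13, 15, 17, 18, 18]
Total comparisons: 7

The merged array is [1, 2, 4, 13, 15, 17, 18, 18], requiring 7 comparisons. The merge step runs in O(n) time where n is the total number of elements.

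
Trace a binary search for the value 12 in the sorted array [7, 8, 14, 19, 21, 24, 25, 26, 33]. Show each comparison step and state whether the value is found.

Binary search for 12 in [7, 8, 14, 19, 21, 24, 25, 26, 33]:

lo=0, hi=8, mid=4, arr[mid]=21 -> 21 > 12, search left half
lo=0, hi=3, mid=1, arr[mid]=8 -> 8 < 12, search right half
lo=2, hi=3, mid=2, arr[mid]=14 -> 14 > 12, search left half
lo=2 > hi=1, target 12 not found

Binary search determines that 12 is not in the array after 3 comparisons. The search space was exhausted without finding the target.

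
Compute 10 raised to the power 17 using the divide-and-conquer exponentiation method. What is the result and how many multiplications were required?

Computing 10^17 by squaring (build up from 10^1; each line after the first costs one multiplication):

10^1 = 10
10^2 = (10^1)^2 = 10^2 = 100
10^4 = (10^2)^2 = 100^2 = 10000
10^8 = (10^4)^2 = 10000^2 = 100000000
10^16 = (10^8)^2 = 100000000^2 = 10000000000000000
10^17 = 10 * 10^16 = 10 * 10000000000000000 = 100000000000000000

Result: 100000000000000000
Multiplications needed: 5 (5 lines after 10^1)

10^17 = 100000000000000000. Using exponentiation by squaring, this requires 5 multiplications. The key idea: if the exponent is even, square the half-power; if odd, multiply by the base once.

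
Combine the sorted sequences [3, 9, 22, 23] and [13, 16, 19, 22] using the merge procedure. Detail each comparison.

Merging process:

Compare 3 vs 13: take 3 from left. Merged: [3]
Compare 9 vs 13: take 9 from left. Merged: [3, 9]
Compare 22 vs 13: take 13 from right. Merged: [3, 9, 13]
Compare 22 vs 16: take 16 from right. Merged: [3, 9, 13, 16]
Compare 22 vs 19: take 19 from right. Merged: [3, 9, 13, 16, 19]
Compare 22 vs 22: take 22 from left. Merged: [3, 9, 13, 16, 19, 22]
Compare 23 vs 22: take 22 from right. Merged: [3, 9, 13, 16, 19, 22, 22]
Append remaining from left: [23]. Merged: [3, 9, 13, 16, 19, 22, 22, 23]

Final merged array: [3, 9, 13, 16, 19, 22, 22, 23]
Total comparisons: 7

The merged array is [3, 9, 13, 16, 19, 22, 22, 23], requiring 7 comparisons. The merge step runs in O(n) time where n is the total number of elements.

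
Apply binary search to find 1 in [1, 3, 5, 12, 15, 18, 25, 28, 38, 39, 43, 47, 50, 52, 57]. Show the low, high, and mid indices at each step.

Binary search for 1 in [1, 3, 5, 12, 15, 18, 25, 28, 38, 39, 43, 47, 50, 52, 57]:

lo=0, hi=14, mid=7, arr[mid]=28 -> 28 > 1, search left half
lo=0, hi=6, mid=3, arr[mid]=12 -> 12 > 1, search left half
lo=0, hi=2, mid=1, arr[mid]=3 -> 3 > 1, search left half
lo=0, hi=0, mid=0, arr[mid]=1 -> Found target at index 0!

Binary search finds 1 at index 0 after 4 comparisons. The search repeatedly halves the search space by comparing with the middle element.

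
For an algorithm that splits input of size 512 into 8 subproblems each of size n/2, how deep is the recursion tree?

For divide and conquer with division factor 2:

Problem sizes at each level:
Level 0: 512
Level 1: 256
Level 2: 128
Level 3: 64
Level 4: 32
Level 5: 16
Level 6: 8
Level 7: 4
Level 8: 2
Level 9: 1

The root is level 0 and the size-1 base case is level 9 (the tree spans levels 0 through 9, i.e. 10 levels counting the root), so the depth is the number of divisions: log_2(512) = 9

The recursion tree depth is log_2(512) = 9. At each level, the problem size is divided by 2, so it takes 9 divisions to reduce to a base case of size 1. The algorithm makes 8 recursive calls at each level.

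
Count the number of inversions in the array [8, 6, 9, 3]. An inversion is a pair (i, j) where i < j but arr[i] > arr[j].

Finding inversions in [8, 6, 9, 3]:

(0, 1): arr[0]=8 > arr[1]=6
(0, 3): arr[0]=8 > arr[3]=3
(1, 3): arr[1]=6 > arr[3]=3
(2, 3): arr[2]=9 > arr[3]=3

Total inversions: 4

The array has 4 inversion(s): (0,1), (0,3), (1,3), (2,3). Each pair (i,j) satisfies i < j and arr[i] > arr[j].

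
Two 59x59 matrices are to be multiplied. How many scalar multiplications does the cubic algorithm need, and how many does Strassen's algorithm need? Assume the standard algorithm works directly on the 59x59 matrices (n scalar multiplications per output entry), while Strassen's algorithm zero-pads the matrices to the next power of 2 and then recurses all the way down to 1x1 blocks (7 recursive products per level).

Matrix multiplication for 59x59 matrices:

Strassen's algorithm requires power-of-2 dimensions. Pad 59x59 to 64x64 (next power of 2).

Standard algorithm: 59^3 = 205379 multiplications
Strassen's algorithm: 7^(log2(64)) = 7^6 = 117649 multiplications
Savings: 205379 - 117649 = 87730 multiplications

Standard: 205379 multiplications (59^3). Strassen: 117649 multiplications (7^6, after padding to 64x64). Strassen reduces 8 recursive multiplications to 7 at each level.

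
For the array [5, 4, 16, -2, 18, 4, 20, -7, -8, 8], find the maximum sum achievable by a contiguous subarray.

Using Kadane's algorithm on [5, 4, 16, -2, 18, 4, 20, -7, -8, 8]:

Scanning through the array:
Position 1 (value 4): max_ending_here = 9, max_so_far = 9
Position 2 (value 16): max_ending_here = 25, max_so_far = 25
Position 3 (value -2): max_ending_here = 23, max_so_far = 25
Position 4 (value 18): max_ending_here = 41, max_so_far = 41
Position 5 (value 4): max_ending_here = 45, max_so_far = 45
Position 6 (value 20): max_ending_here = 65, max_so_far = 65
Position 7 (value -7): max_ending_here = 58, max_so_far = 65
Position 8 (value -8): max_ending_here = 50, max_so_far = 65
Position 9 (value 8): max_ending_here = 58, max_so_far = 65

Maximum subarray: [5, 4, 16, -2, 18, 4, 20]
Maximum sum: 65

The maximum subarray is [5, 4, 16, -2, 18, 4, 20] with sum 65. This subarray runs from index 0 to index 6.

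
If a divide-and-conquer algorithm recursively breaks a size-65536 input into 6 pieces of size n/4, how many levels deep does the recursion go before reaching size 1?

For divide and conquer with division factor 4:

Problem sizes at each level:
Level 0: 65536
Level 1: 16384
Level 2: 4096
Level 3: 1024
Level 4: 256
Level 5: 64
Level 6: 16
Level 7: 4
Level 8: 1

The root is level 0 and the size-1 base case is level 8 (the tree spans levels 0 through 8, i.e. 9 levels counting the root), so the depth is the number of divisions: log_4(65536) = 8

The recursion tree depth is log_4(65536) = 8. At each level, the problem size is divided by 4, so it takes 8 divisions to reduce to a base case of size 1. The algorithm makes 6 recursive calls at each level.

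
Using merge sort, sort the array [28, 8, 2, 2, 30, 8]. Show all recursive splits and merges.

Merge sort trace:

Split: [28, 8, 2, 2, 30, 8] -> [28, 8, 2] and [2, 30, 8]
  Split: [28, 8, 2] -> [28] and [8, 2]
    Split: [8, 2] -> [8] and [2]
    Merge: [8] + [2] -> [2, 8]
  Merge: [28] + [2, 8] -> [2, 8, 28]
  Split: [2, 30, 8] -> [2] and [30, 8]
    Split: [30, 8] -> [30] and [8]
    Merge: [30] + [8] -> [8, 30]
  Merge: [2] + [8, 30] -> [2, 8, 30]
Merge: [2, 8, 28] + [2, 8, 30] -> [2, 2, 8, 8, 28, 30]

Final sorted array: [2, 2, 8, 8, 28, 30]

The merge sort proceeds by recursively splitting the array and merging sorted halves.
After all merges, the sorted array is [2, 2, 8, 8, 28, 30].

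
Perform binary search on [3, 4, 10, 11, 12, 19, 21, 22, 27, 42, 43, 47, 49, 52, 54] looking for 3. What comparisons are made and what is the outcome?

Binary search for 3 in [3, 4, 10, 11, 12, 19, 21, 22, 27, 42, 43, 47, 49, 52, 54]:

lo=0, hi=14, mid=7, arr[mid]=22 -> 22 > 3, search left half
lo=0, hi=6, mid=3, arr[mid]=11 -> 11 > 3, search left half
lo=0, hi=2, mid=1, arr[mid]=4 -> 4 > 3, search left half
lo=0, hi=0, mid=0, arr[mid]=3 -> Found target at index 0!

Binary search finds 3 at index 0 after 4 comparisons. The search repeatedly halves the search space by comparing with the middle element.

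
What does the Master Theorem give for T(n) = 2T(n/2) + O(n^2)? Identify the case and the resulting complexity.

Master Theorem for T(n) = 2T(n/2) + O(n^2):

a = 2, b = 2, c = 2
log_b(a) = log_2(2) = 1.0000

Case 3: c = 2 > log_2(2) = 1.0000
T(n) = O(n^2) = O(n^2)

For T(n) = 2T(n/2) + O(n^2): log_2(2) = 1.0000. This is Case 3 of the Master Theorem (c > log_b(a), work dominated by root), giving O(n^2).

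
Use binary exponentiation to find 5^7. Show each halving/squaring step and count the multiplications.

Computing 5^7 by squaring (build up from 5^1; each line after the first costs one multiplication):

5^1 = 5
5^2 = (5^1)^2 = 5^2 = 25
5^3 = 5 * 5^2 = 5 * 25 = 125
5^6 = (5^3)^2 = 125^2 = 15625
5^7 = 5 * 5^6 = 5 * 15625 = 78125

Result: 78125
Multiplications needed: 4 (4 lines after 5^1)

5^7 = 78125. Using exponentiation by squaring, this requires 4 multiplications. The key idea: if the exponent is even, square the half-power; if odd, multiply by the base once.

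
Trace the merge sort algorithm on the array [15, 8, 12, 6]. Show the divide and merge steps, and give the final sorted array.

Merge sort trace:

Split: [15, 8, 12, 6] -> [15, 8] and [12, 6]
  Split: [15, 8] -> [15] and [8]
  Merge: [15] + [8] -> [8, 15]
  Split: [12, 6] -> [12] and [6]
  Merge: [12] + [6] -> [6, 12]
Merge: [8, 15] + [6, 12] -> [6, 8, 12, 15]

Final sorted array: [6, 8, 12, 15]

The merge sort proceeds by recursively splitting the array and merging sorted halves.
After all merges, the sorted array is [6, 8, 12, 15].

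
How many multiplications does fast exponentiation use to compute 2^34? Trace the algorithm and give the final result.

Computing 2^34 by squaring (build up from 2^1; each line after the first costs one multiplication):

2^1 = 2
2^2 = (2^1)^2 = 2^2 = 4
2^4 = (2^2)^2 = 4^2 = 16
2^8 = (2^4)^2 = 16^2 = 256
2^16 = (2^8)^2 = 256^2 = 65536
2^17 = 2 * 2^16 = 2 * 65536 = 131072
2^34 = (2^17)^2 = 131072^2 = 17179869184

Result: 17179869184
Multiplications needed: 6 (6 lines after 2^1)

2^34 = 17179869184. Using exponentiation by squaring, this requires 6 multiplications. The key idea: if the exponent is even, square the half-power; if odd, multiply by the base once.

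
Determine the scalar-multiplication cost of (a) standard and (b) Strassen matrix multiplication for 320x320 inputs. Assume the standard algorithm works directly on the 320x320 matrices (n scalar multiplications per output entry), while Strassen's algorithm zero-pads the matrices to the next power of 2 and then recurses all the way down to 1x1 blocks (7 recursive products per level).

Matrix multiplication for 320x320 matrices:

Strassen's algorithm requires power-of-2 dimensions. Pad 320x320 to 512x512 (next power of 2).

Standard algorithm: 320^3 = 32768000 multiplications
Strassen's algorithm: 7^(log2(512)) = 7^9 = 40353607 multiplications
Difference: 32768000 - 40353607 = -7585607 (Strassen uses MORE here due to padding overhead — for small or just-over-power-of-2 n, padding can outweigh the per-level savings)

Standard: 32768000 multiplications (320^3). Strassen: 40353607 multiplications (7^9, after padding to 512x512). Strassen reduces 8 recursive multiplications to 7 at each level.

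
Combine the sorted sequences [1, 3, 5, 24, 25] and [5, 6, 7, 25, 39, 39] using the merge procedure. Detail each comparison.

Merging process:

Compare 1 vs 5: take 1 from left. Merged: [1]
Compare 3 vs 5: take 3 from left. Merged: [1, 3]
Compare 5 vs 5: take 5 from left. Merged: [1, 3, 5]
Compare 24 vs 5: take 5 from right. Merged: [1, 3, 5, 5]
Compare 24 vs 6: take 6 from right. Merged: [1, 3, 5, 5, 6]
Compare 24 vs 7: take 7 from right. Merged: [1, 3, 5, 5, 6, 7]
Compare 24 vs 25: take 24 from left. Merged: [1, 3, 5, 5, 6, 7, 24]
Compare 25 vs 25: take 25 from left. Merged: [1, 3, 5, 5, 6, 7, 24, 25]
Append remaining from right: [25, 39, 39]. Merged: [1, 3, 5, 5, 6, 7, 24, 25, 25, 39, 39]

Final merged array: [1, 3, 5, 5, 6, 7, 24, 25, 25, 39, 39]
Total comparisons: 8

The merged array is [1, 3, 5, 5, 6, 7, 24, 25, 25, 39, 39], requiring 8 comparisons. The merge step runs in O(n) time where n is the total number of elements.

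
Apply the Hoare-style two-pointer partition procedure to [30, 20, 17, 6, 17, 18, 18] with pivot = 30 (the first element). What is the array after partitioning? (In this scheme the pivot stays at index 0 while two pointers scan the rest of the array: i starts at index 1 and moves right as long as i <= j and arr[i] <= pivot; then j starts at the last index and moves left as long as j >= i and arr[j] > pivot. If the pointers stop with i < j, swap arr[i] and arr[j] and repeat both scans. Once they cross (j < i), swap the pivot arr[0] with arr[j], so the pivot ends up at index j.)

Hoare-style two-pointer partition with pivot = 30:

Initial array: [30, 20, 17, 6, 17, 18, 18]

Pointers start at i = 1, j = 6.
i ends at 7, j ends at 6: the pointers have crossed (j < i), so scanning stops.

Swap pivot arr[0] with arr[6] to place pivot at position 6: [18, 20, 17, 6, 17, 18, 30]
Pivot position: 6

After partitioning with pivot 30, the array becomes [18, 20, 17, 6, 17, 18, 30]. The pivot is placed at index 6. All elements to the left of the pivot are <= 30, and all elements to the right are > 30.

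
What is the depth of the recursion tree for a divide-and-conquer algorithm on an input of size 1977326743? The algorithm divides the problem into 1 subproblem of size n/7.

For divide and conquer with division factor 7:

Problem sizes at each level:
Level 0: 1977326743
Level 1: 282475249
Level 2: 40353607
Level 3: 5764801
Level 4: 823543
Level 5: 117649
Level 6: 16807
Level 7: 2401
Level 8: 343
Level 9: 49
Level 10: 7
Level 11: 1

The root is level 0 and the size-1 base case is level 11 (the tree spans levels 0 through 11, i.e. 12 levels counting the root), so the depth is the number of divisions: log_7(1977326743) = 11

The recursion tree depth is log_7(1977326743) = 11. At each level, the problem size is divided by 7, so it takes 11 divisions to reduce to a base case of size 1. The algorithm makes 1 recursive call at each level.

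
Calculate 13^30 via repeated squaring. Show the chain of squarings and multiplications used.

Computing 13^30 by squaring (build up from 13^1; each line after the first costs one multiplication):

13^1 = 13
13^2 = (13^1)^2 = 13^2 = 169
13^3 = 13 * 13^2 = 13 * 169 = 2197
13^6 = (13^3)^2 = 2197^2 = 4826809
13^7 = 13 * 13^6 = 13 * 4826809 = 62748517
13^14 = (13^7)^2 = 62748517^2 = 3937376385699289
13^15 = 13 * 13^14 = 13 * 3937376385699289 = 51185893014090757
13^30 = (13^15)^2 = 51185893014090757^2 = 2619995643649944960380551432833049

Result: 2619995643649944960380551432833049
Multiplications needed: 7 (7 lines after 13^1)

13^30 = 2619995643649944960380551432833049. Using exponentiation by squaring, this requires 7 multiplications. The key idea: if the exponent is even, square the half-power; if odd, multiply by the base once.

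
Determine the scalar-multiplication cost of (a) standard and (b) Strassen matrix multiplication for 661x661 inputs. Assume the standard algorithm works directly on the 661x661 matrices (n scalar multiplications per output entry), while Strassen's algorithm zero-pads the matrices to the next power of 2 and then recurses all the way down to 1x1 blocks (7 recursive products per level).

Matrix multiplication for 661x661 matrices:

Strassen's algorithm requires power-of-2 dimensions. Pad 661x661 to 1024x1024 (next power of 2).

Standard algorithm: 661^3 = 288804781 multiplications
Strassen's algorithm: 7^(log2(1024)) = 7^10 = 282475249 multiplications
Savings: 288804781 - 282475249 = 6329532 multiplications

Standard: 288804781 multiplications (661^3). Strassen: 282475249 multiplications (7^10, after padding to 1024x1024). Strassen reduces 8 recursive multiplications to 7 at each level.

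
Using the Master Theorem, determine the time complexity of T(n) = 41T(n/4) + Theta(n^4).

Master Theorem for T(n) = 41T(n/4) + O(n^4):

a = 41, b = 4, c = 4
log_b(a) = log_4(41) = 2.6788

Case 3: c = 4 > log_4(41) = 2.6788
T(n) = O(n^4) = O(n^4)

For T(n) = 41T(n/4) + O(n^4): log_4(41) = 2.6788. This is Case 3 of the Master Theorem (c > log_b(a), work dominated by root), giving O(n^4).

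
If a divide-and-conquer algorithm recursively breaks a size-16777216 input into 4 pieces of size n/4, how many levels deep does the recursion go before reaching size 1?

For divide and conquer with division factor 4:

Problem sizes at each level:
Level 0: 16777216
Level 1: 4194304
Level 2: 1048576
Level 3: 262144
Level 4: 65536
Level 5: 16384
Level 6: 4096
Level 7: 1024
Level 8: 256
Level 9: 64
Level 10: 16
Level 11: 4
Level 12: 1

The root is level 0 and the size-1 base case is level 12 (the tree spans levels 0 through 12, i.e. 13 levels counting the root), so the depth is the number of divisions: log_4(16777216) = 12

The recursion tree depth is log_4(16777216) = 12. At each level, the problem size is divided by 4, so it takes 12 divisions to reduce to a base case of size 1. The algorithm makes 4 recursive calls at each level.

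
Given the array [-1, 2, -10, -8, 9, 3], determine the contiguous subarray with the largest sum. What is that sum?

Using Kadane's algorithm on [-1, 2, -10, -8, 9, 3]:

Scanning through the array:
Position 1 (value 2): max_ending_here = 2, max_so_far = 2
Position 2 (value -10): max_ending_here = -8, max_so_far = 2
Position 3 (value -8): max_ending_here = -8, max_so_far = 2
Position 4 (value 9): max_ending_here = 9, max_so_far = 9
Position 5 (value 3): max_ending_here = 12, max_so_far = 12

Maximum subarray: [9, 3]
Maximum sum: 12

The maximum subarray is [9, 3] with sum 12. This subarray runs from index 4 to index 5.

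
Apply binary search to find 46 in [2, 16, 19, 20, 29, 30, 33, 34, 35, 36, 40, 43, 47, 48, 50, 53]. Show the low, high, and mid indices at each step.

Binary search for 46 in [2, 16, 19, 20, 29, 30, 33, 34, 35, 36, 40, 43, 47, 48, 50, 53]:

lo=0, hi=15, mid=7, arr[mid]=34 -> 34 < 46, search right half
lo=8, hi=15, mid=11, arr[mid]=43 -> 43 < 46, search right half
lo=12, hi=15, mid=13, arr[mid]=48 -> 48 > 46, search left half
lo=12, hi=12, mid=12, arr[mid]=47 -> 47 > 46, search left half
lo=12 > hi=11, target 46 not found

Binary search determines that 46 is not in the array after 4 comparisons. The search space was exhausted without finding the target.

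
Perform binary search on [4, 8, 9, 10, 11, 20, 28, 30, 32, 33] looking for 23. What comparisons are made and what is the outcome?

Binary search for 23 in [4, 8, 9, 10, 11, 20, 28, 30, 32, 33]:

lo=0, hi=9, mid=4, arr[mid]=11 -> 11 < 23, search right half
lo=5, hi=9, mid=7, arr[mid]=30 -> 30 > 23, search left half
lo=5, hi=6, mid=5, arr[mid]=20 -> 20 < 23, search right half
lo=6, hi=6, mid=6, arr[mid]=28 -> 28 > 23, search left half
lo=6 > hi=5, target 23 not found

Binary search determines that 23 is not in the array after 4 comparisons. The search space was exhausted without finding the target.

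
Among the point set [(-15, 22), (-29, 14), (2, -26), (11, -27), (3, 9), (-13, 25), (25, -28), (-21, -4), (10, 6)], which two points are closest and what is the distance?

Computing all pairwise distances among 9 points:

d((-15, 22), (-29, 14)) = 16.1245
d((-15, 22), (2, -26)) = 50.9215
d((-15, 22), (11, -27)) = 55.4707
d((-15, 22), (3, 9)) = 22.2036
d((-15, 22), (-13, 25)) = 3.6056 <-- minimum
d((-15, 22), (25, -28)) = 64.0312
d((-15, 22), (-21, -4)) = 26.6833
d((-15, 22), (10, 6)) = 29.6816
d((-29, 14), (2, -26)) = 50.6063
d((-29, 14), (11, -27)) = 57.28
d((-29, 14), (3, 9)) = 32.3883
d((-29, 14), (-13, 25)) = 19.4165
d((-29, 14), (25, -28)) = 68.4105
d((-29, 14), (-21, -4)) = 19.6977
d((-29, 14), (10, 6)) = 39.8121
d((2, -26), (11, -27)) = 9.0554
d((2, -26), (3, 9)) = 35.0143
d((2, -26), (-13, 25)) = 53.1601
d((2, -26), (25, -28)) = 23.0868
d((2, -26), (-21, -4)) = 31.8277
d((2, -26), (10, 6)) = 32.9848
d((11, -27), (3, 9)) = 36.8782
d((11, -27), (-13, 25)) = 57.2713
d((11, -27), (25, -28)) = 14.0357
d((11, -27), (-21, -4)) = 39.4081
d((11, -27), (10, 6)) = 33.0151
d((3, 9), (-13, 25)) = 22.6274
d((3, 9), (25, -28)) = 43.0465
d((3, 9), (-21, -4)) = 27.2947
d((3, 9), (10, 6)) = 7.6158
d((-13, 25), (25, -28)) = 65.215
d((-13, 25), (-21, -4)) = 30.0832
d((-13, 25), (10, 6)) = 29.8329
d((25, -28), (-21, -4)) = 51.8845
d((25, -28), (10, 6)) = 37.1618
d((-21, -4), (10, 6)) = 32.573

Closest pair: (-15, 22) and (-13, 25) with distance 3.6056

The closest pair is (-15, 22) and (-13, 25) with Euclidean distance 3.6056. For 9 points, brute-force pairwise comparison is shown above. For large n, the divide-and-conquer algorithm (sort by x, recurse on halves, check the dividing strip) achieves O(n log n).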